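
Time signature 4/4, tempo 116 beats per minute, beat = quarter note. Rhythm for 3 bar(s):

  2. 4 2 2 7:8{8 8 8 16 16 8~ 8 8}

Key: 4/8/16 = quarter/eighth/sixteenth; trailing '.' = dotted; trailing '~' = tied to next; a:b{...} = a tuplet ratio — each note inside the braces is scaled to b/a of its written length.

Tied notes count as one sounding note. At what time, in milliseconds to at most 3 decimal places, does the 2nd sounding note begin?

note 2 onset = 3b = 1551.724ms

1. 0.0ms @ 0 + 1551.724ms (3)
2. 1551.724ms @ 3 + 517.241ms (1)
3. 2068.966ms @ 4 + 1034.483ms (2)
4. 3103.448ms @ 6 + 1034.483ms (2)
5. 4137.931ms @ 8 + 295.567ms (4/7)
6. 4433.498ms @ 60/7 + 295.567ms (4/7)
7. 4729.064ms @ 64/7 + 295.567ms (4/7)
8. 5024.631ms @ 68/7 + 147.783ms (2/7)
9. 5172.414ms @ 10 + 147.783ms (2/7)
10. 5320.197ms @ 72/7 + 591.133ms (8/7)
11. 5911.33ms @ 80/7 + 295.567ms (4/7)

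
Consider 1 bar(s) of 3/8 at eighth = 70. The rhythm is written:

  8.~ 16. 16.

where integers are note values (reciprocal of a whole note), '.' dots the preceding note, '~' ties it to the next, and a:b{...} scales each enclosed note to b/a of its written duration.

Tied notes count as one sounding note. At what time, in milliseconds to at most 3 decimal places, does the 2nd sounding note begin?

1. 0.0ms @ 0 + 1928.571ms (9/4)
2. 1928.571ms @ 9/4 + 642.857ms (3/4)

note 2 onset = 9/4b = 1928.571ms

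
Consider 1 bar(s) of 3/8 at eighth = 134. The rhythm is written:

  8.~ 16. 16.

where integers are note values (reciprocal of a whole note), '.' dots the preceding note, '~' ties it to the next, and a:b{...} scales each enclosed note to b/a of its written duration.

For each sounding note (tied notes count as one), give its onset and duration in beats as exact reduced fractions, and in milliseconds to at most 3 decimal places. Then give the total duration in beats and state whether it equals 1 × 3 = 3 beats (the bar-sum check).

1) 0.0ms=0b +1007.463ms=9/4b
2) 1007.463ms=9/4b +335.821ms=3/4b
Σ=3b of 3 (134bpm 3/8) — PASS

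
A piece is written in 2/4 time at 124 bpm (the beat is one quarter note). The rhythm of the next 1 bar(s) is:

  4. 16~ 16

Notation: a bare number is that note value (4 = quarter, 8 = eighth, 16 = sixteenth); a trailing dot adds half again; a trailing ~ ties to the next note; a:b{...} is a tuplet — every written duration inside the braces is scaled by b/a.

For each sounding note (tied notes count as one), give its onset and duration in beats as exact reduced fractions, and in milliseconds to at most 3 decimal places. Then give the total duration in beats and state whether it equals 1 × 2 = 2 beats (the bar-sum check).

1) 0.0ms=0b +725.806ms=3/2b
2) 725.806ms=3/2b +241.935ms=1/2b
Σ=2b of 2 (124bpm 2/4) — PASS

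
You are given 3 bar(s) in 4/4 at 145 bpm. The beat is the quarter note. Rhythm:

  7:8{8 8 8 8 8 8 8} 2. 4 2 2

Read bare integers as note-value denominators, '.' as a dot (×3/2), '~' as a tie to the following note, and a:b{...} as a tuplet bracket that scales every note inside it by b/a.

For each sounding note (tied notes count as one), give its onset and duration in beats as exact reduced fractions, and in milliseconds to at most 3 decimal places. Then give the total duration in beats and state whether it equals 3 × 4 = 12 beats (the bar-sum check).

1) 0.0ms=0b +236.453ms=4/7b
2) 236.453ms=4/7b +236.453ms=4/7b
3) 472.906ms=8/7b +236.453ms=4/7b
4) 709.36ms=12/7b +236.453ms=4/7b
5) 945.813ms=16/7b +236.453ms=4/7b
6) 1182.266ms=20/7b +236.453ms=4/7b
7) 1418.719ms=24/7b +236.453ms=4/7b
8) 1655.172ms=4b +1241.379ms=3b
9) 2896.552ms=7b +413.793ms=1b
10) 3310.345ms=8b +827.586ms=2b
11) 4137.931ms=10b +827.586ms=2b
Σ=12b of 12 (145bpm 4/4) — PASS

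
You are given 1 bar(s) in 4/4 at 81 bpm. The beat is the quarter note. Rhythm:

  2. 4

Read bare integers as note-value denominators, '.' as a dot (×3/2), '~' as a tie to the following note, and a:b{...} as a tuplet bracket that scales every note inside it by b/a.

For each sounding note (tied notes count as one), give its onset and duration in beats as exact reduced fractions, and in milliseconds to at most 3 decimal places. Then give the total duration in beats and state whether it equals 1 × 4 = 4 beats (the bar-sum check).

1) 0.0ms=0b +2222.222ms=3b
2) 2222.222ms=3b +740.741ms=1b
Σ=4b of 4 (81bpm 4/4) — PASS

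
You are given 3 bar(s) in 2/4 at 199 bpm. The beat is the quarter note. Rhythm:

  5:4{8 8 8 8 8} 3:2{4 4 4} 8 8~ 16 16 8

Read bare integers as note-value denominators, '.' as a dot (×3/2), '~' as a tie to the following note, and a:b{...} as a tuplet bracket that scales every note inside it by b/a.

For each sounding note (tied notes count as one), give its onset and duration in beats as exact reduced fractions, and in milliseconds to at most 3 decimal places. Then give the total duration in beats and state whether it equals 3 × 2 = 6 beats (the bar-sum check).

1) 0.0ms=0b +120.603ms=2/5b
2) 120.603ms=2/5b +120.603ms=2/5b
3) 241.206ms=4/5b +120.603ms=2/5b
4) 361.809ms=6/5b +120.603ms=2/5b
5) 482.412ms=8/5b +120.603ms=2/5b
6) 603.015ms=2b +201.005ms=2/3b
7) 804.02ms=8/3b +201.005ms=2/3b
8) 1005.025ms=10/3b +201.005ms=2/3b
9) 1206.03ms=4b +150.754ms=1/2b
10) 1356.784ms=9/2b +226.131ms=3/4b
11) 1582.915ms=21/4b +75.377ms=1/4b
12) 1658.291ms=11/2b +150.754ms=1/2b
Σ=6b of 6 (199bpm 2/4) — PASS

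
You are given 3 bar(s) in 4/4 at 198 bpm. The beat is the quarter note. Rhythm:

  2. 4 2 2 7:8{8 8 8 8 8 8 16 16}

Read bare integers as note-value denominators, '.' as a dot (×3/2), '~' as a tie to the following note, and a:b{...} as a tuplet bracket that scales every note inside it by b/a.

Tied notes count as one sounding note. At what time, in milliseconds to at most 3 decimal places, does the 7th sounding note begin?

1. 0.0ms @ 0 + 909.091ms (3)
2. 909.091ms @ 3 + 303.03ms (1)
3. 1212.121ms @ 4 + 606.061ms (2)
4. 1818.182ms @ 6 + 606.061ms (2)
5. 2424.242ms @ 8 + 173.16ms (4/7)
6. 2597.403ms @ 60/7 + 173.16ms (4/7)
7. 2770.563ms @ 64/7 + 173.16ms (4/7)
8. 2943.723ms @ 68/7 + 173.16ms (4/7)
9. 3116.883ms @ 72/7 + 173.16ms (4/7)
10. 3290.043ms @ 76/7 + 173.16ms (4/7)
11. 3463.203ms @ 80/7 + 86.58ms (2/7)
12. 3549.784ms @ 82/7 + 86.58ms (2/7)

note 7 onset = 64/7b = 2770.563ms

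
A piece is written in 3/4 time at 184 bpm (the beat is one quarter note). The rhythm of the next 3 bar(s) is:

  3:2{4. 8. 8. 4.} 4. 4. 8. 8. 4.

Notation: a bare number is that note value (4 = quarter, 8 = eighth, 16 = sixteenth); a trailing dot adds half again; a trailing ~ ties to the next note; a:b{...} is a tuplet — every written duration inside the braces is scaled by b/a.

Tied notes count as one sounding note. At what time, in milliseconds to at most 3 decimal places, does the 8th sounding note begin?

1. 0.0ms @ 0 + 326.087ms (1)
2. 326.087ms @ 1 + 163.043ms (1/2)
3. 489.13ms @ 3/2 + 163.043ms (1/2)
4. 652.174ms @ 2 + 326.087ms (1)
5. 978.261ms @ 3 + 489.13ms (3/2)
6. 1467.391ms @ 9/2 + 489.13ms (3/2)
7. 1956.522ms @ 6 + 244.565ms (3/4)
8. 2201.087ms @ 27/4 + 244.565ms (3/4)
9. 2445.652ms @ 15/2 + 489.13ms (3/2)

note 8 onset = 27/4b = 2201.087ms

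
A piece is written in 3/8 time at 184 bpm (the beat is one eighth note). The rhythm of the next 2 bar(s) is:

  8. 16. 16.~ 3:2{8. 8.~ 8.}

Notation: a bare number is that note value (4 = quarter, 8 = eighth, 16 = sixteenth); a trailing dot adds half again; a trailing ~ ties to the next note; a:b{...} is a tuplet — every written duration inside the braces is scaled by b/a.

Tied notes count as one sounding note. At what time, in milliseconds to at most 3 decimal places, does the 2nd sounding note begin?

1. 0.0ms @ 0 + 489.13ms (3/2)
2. 489.13ms @ 3/2 + 244.565ms (3/4)
3. 733.696ms @ 9/4 + 570.652ms (7/4)
4. 1304.348ms @ 4 + 652.174ms (2)

note 2 onset = 3/2b = 489.13ms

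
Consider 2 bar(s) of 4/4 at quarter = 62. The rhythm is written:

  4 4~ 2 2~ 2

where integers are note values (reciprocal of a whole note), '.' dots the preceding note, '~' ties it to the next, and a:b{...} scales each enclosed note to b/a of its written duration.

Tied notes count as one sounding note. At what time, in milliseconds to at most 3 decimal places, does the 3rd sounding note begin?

note 3 onset = 4b = 3870.968ms

1. 0.0ms @ 0 + 967.742ms (1)
2. 967.742ms @ 1 + 2903.226ms (3)
3. 3870.968ms @ 4 + 3870.968ms (4)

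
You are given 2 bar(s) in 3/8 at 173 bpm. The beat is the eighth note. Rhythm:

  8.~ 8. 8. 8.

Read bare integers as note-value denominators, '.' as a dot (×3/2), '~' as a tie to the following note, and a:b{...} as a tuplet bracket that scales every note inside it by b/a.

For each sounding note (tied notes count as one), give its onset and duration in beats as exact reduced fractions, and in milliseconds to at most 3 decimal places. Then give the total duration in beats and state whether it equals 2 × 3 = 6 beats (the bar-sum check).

1) 0.0ms=0b +1040.462ms=3b
2) 1040.462ms=3b +520.231ms=3/2b
3) 1560.694ms=9/2b +520.231ms=3/2b
Σ=6b of 6 (173bpm 3/8) — PASS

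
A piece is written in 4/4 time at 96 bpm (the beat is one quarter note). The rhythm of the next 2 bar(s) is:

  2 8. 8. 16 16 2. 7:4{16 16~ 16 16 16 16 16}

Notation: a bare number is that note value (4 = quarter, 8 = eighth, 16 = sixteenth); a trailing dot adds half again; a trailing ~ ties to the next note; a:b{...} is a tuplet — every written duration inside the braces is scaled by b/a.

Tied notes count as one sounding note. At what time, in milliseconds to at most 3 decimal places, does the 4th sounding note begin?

note 4 onset = 7/2b = 2187.5ms

1. 0.0ms @ 0 + 1250.0ms (2)
2. 1250.0ms @ 2 + 468.75ms (3/4)
3. 1718.75ms @ 11/4 + 468.75ms (3/4)
4. 2187.5ms @ 7/2 + 156.25ms (1/4)
5. 2343.75ms @ 15/4 + 156.25ms (1/4)
6. 2500.0ms @ 4 + 1875.0ms (3)
7. 4375.0ms @ 7 + 89.286ms (1/7)
8. 4464.286ms @ 50/7 + 178.571ms (2/7)
9. 4642.857ms @ 52/7 + 89.286ms (1/7)
10. 4732.143ms @ 53/7 + 89.286ms (1/7)
11. 4821.429ms @ 54/7 + 89.286ms (1/7)
12. 4910.714ms @ 55/7 + 89.286ms (1/7)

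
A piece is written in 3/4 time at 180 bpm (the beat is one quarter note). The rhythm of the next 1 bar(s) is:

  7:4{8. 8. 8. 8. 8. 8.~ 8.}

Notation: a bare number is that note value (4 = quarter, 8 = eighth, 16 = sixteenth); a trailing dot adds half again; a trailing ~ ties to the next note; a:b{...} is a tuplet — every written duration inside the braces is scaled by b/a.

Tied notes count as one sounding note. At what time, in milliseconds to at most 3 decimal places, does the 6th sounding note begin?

note 6 onset = 15/7b = 714.286ms

1. 0.0ms @ 0 + 142.857ms (3/7)
2. 142.857ms @ 3/7 + 142.857ms (3/7)
3. 285.714ms @ 6/7 + 142.857ms (3/7)
4. 428.571ms @ 9/7 + 142.857ms (3/7)
5. 571.429ms @ 12/7 + 142.857ms (3/7)
6. 714.286ms @ 15/7 + 285.714ms (6/7)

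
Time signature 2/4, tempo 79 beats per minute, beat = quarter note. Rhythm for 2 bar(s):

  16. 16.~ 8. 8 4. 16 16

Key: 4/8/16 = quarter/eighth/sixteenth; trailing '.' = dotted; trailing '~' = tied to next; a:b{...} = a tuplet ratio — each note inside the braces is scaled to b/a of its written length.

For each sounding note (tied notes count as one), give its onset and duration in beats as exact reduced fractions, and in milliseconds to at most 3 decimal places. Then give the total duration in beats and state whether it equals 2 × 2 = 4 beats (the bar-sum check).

1) 0.0ms=0b +284.81ms=3/8b
2) 284.81ms=3/8b +854.43ms=9/8b
3) 1139.241ms=3/2b +379.747ms=1/2b
4) 1518.987ms=2b +1139.241ms=3/2b
5) 2658.228ms=7/2b +189.873ms=1/4b
6) 2848.101ms=15/4b +189.873ms=1/4b
Σ=4b of 4 (79bpm 2/4) — PASS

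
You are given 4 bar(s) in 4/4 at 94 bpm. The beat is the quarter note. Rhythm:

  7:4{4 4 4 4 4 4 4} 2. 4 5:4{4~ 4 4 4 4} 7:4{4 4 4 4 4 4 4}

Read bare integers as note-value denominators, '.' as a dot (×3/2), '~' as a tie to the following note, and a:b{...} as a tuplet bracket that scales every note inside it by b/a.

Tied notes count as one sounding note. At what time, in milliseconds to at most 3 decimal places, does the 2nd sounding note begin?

note 2 onset = 4/7b = 364.742ms

1. 0.0ms @ 0 + 364.742ms (4/7)
2. 364.742ms @ 4/7 + 364.742ms (4/7)
3. 729.483ms @ 8/7 + 364.742ms (4/7)
4. 1094.225ms @ 12/7 + 364.742ms (4/7)
5. 1458.967ms @ 16/7 + 364.742ms (4/7)
6. 1823.708ms @ 20/7 + 364.742ms (4/7)
7. 2188.45ms @ 24/7 + 364.742ms (4/7)
8. 2553.191ms @ 4 + 1914.894ms (3)
9. 4468.085ms @ 7 + 638.298ms (1)
10. 5106.383ms @ 8 + 1021.277ms (8/5)
11. 6127.66ms @ 48/5 + 510.638ms (4/5)
12. 6638.298ms @ 52/5 + 510.638ms (4/5)
13. 7148.936ms @ 56/5 + 510.638ms (4/5)
14. 7659.574ms @ 12 + 364.742ms (4/7)
15. 8024.316ms @ 88/7 + 364.742ms (4/7)
16. 8389.058ms @ 92/7 + 364.742ms (4/7)
17. 8753.799ms @ 96/7 + 364.742ms (4/7)
18. 9118.541ms @ 100/7 + 364.742ms (4/7)
19. 9483.283ms @ 104/7 + 364.742ms (4/7)
20. 9848.024ms @ 108/7 + 364.742ms (4/7)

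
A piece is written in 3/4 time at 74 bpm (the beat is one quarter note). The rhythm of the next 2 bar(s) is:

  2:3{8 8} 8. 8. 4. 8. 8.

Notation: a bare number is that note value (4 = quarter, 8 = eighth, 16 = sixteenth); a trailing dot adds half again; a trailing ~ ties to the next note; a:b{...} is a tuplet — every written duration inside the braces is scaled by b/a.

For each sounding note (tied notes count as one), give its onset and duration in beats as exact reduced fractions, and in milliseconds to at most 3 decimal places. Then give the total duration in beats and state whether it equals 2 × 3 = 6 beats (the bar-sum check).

1) 0.0ms=0b +608.108ms=3/4b
2) 608.108ms=3/4b +608.108ms=3/4b
3) 1216.216ms=3/2b +608.108ms=3/4b
4) 1824.324ms=9/4b +608.108ms=3/4b
5) 2432.432ms=3b +1216.216ms=3/2b
6) 3648.649ms=9/2b +608.108ms=3/4b
7) 4256.757ms=21/4b +608.108ms=3/4b
Σ=6b of 6 (74bpm 3/4) — PASS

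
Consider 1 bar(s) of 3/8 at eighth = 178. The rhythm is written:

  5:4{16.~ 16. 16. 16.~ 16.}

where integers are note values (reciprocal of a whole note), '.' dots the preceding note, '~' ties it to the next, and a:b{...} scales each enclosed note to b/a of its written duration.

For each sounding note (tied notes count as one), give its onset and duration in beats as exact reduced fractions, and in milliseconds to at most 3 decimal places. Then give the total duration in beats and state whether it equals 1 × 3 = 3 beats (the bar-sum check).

1) 0.0ms=0b +404.494ms=6/5b
2) 404.494ms=6/5b +202.247ms=3/5b
3) 606.742ms=9/5b +404.494ms=6/5b
Σ=3b of 3 (178bpm 3/8) — PASS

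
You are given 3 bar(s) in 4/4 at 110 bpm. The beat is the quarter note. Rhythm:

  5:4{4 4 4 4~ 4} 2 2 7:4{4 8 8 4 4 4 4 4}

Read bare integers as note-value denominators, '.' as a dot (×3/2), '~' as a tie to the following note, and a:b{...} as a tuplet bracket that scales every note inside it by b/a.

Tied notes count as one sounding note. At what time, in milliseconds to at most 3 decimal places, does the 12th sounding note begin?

note 12 onset = 72/7b = 5610.39ms

1. 0.0ms @ 0 + 436.364ms (4/5)
2. 436.364ms @ 4/5 + 436.364ms (4/5)
3. 872.727ms @ 8/5 + 436.364ms (4/5)
4. 1309.091ms @ 12/5 + 872.727ms (8/5)
5. 2181.818ms @ 4 + 1090.909ms (2)
6. 3272.727ms @ 6 + 1090.909ms (2)
7. 4363.636ms @ 8 + 311.688ms (4/7)
8. 4675.325ms @ 60/7 + 155.844ms (2/7)
9. 4831.169ms @ 62/7 + 155.844ms (2/7)
10. 4987.013ms @ 64/7 + 311.688ms (4/7)
11. 5298.701ms @ 68/7 + 311.688ms (4/7)
12. 5610.39ms @ 72/7 + 311.688ms (4/7)
13. 5922.078ms @ 76/7 + 311.688ms (4/7)
14. 6233.766ms @ 80/7 + 311.688ms (4/7)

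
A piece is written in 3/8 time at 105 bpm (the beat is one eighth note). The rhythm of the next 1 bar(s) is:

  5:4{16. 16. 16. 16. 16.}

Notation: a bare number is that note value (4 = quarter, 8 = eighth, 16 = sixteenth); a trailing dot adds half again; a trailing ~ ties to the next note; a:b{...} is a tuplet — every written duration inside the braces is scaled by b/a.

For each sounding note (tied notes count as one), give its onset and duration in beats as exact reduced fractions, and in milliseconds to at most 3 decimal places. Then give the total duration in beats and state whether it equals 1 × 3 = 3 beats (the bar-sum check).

1) 0.0ms=0b +342.857ms=3/5b
2) 342.857ms=3/5b +342.857ms=3/5b
3) 685.714ms=6/5b +342.857ms=3/5b
4) 1028.571ms=9/5b +342.857ms=3/5b
5) 1371.429ms=12/5b +342.857ms=3/5b
Σ=3b of 3 (105bpm 3/8) — PASS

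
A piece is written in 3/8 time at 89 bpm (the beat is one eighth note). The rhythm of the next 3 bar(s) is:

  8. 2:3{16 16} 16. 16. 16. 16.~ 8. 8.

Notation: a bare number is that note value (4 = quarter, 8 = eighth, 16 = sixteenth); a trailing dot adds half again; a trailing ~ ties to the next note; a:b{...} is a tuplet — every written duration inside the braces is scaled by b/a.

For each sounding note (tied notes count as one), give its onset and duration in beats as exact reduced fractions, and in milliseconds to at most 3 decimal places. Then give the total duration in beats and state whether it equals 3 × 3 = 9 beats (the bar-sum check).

1) 0.0ms=0b +1011.236ms=3/2b
2) 1011.236ms=3/2b +505.618ms=3/4b
3) 1516.854ms=9/4b +505.618ms=3/4b
4) 2022.472ms=3b +505.618ms=3/4b
5) 2528.09ms=15/4b +505.618ms=3/4b
6) 3033.708ms=9/2b +505.618ms=3/4b
7) 3539.326ms=21/4b +1516.854ms=9/4b
8) 5056.18ms=15/2b +1011.236ms=3/2b
Σ=9b of 9 (89bpm 3/8) — PASS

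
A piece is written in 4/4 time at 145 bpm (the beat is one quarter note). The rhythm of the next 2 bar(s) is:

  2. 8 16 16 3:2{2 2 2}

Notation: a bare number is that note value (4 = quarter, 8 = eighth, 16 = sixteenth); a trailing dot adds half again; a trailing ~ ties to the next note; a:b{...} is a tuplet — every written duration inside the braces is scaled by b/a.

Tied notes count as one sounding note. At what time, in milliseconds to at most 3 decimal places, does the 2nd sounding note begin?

1. 0.0ms @ 0 + 1241.379ms (3)
2. 1241.379ms @ 3 + 206.897ms (1/2)
3. 1448.276ms @ 7/2 + 103.448ms (1/4)
4. 1551.724ms @ 15/4 + 103.448ms (1/4)
5. 1655.172ms @ 4 + 551.724ms (4/3)
6. 2206.897ms @ 16/3 + 551.724ms (4/3)
7. 2758.621ms @ 20/3 + 551.724ms (4/3)

note 2 onset = 3b = 1241.379ms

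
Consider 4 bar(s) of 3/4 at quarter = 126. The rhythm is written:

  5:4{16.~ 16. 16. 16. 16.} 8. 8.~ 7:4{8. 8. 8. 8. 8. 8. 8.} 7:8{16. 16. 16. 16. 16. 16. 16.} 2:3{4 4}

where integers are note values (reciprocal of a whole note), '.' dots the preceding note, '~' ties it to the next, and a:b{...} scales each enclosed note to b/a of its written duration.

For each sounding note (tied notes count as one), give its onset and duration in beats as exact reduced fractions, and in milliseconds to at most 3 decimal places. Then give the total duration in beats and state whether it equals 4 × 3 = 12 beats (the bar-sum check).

1) 0.0ms=0b +285.714ms=3/5b
2) 285.714ms=3/5b +142.857ms=3/10b
3) 428.571ms=9/10b +142.857ms=3/10b
4) 571.429ms=6/5b +142.857ms=3/10b
5) 714.286ms=3/2b +357.143ms=3/4b
6) 1071.429ms=9/4b +561.224ms=33/28b
7) 1632.653ms=24/7b +204.082ms=3/7b
8) 1836.735ms=27/7b +204.082ms=3/7b
9) 2040.816ms=30/7b +204.082ms=3/7b
10) 2244.898ms=33/7b +204.082ms=3/7b
11) 2448.98ms=36/7b +204.082ms=3/7b
12) 2653.061ms=39/7b +204.082ms=3/7b
13) 2857.143ms=6b +204.082ms=3/7b
14) 3061.224ms=45/7b +204.082ms=3/7b
15) 3265.306ms=48/7b +204.082ms=3/7b
16) 3469.388ms=51/7b +204.082ms=3/7b
17) 3673.469ms=54/7b +204.082ms=3/7b
18) 3877.551ms=57/7b +204.082ms=3/7b
19) 4081.633ms=60/7b +204.082ms=3/7b
20) 4285.714ms=9b +714.286ms=3/2b
21) 5000.0ms=21/2b +714.286ms=3/2b
Σ=12b of 12 (126bpm 3/4) — PASS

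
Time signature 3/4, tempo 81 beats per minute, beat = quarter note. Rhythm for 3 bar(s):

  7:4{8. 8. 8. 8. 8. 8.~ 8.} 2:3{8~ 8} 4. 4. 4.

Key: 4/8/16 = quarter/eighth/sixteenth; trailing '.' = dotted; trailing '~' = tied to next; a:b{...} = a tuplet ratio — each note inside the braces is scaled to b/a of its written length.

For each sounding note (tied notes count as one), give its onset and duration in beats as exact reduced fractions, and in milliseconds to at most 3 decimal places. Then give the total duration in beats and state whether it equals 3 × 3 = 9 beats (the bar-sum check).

1) 0.0ms=0b +317.46ms=3/7b
2) 317.46ms=3/7b +317.46ms=3/7b
3) 634.921ms=6/7b +317.46ms=3/7b
4) 952.381ms=9/7b +317.46ms=3/7b
5) 1269.841ms=12/7b +317.46ms=3/7b
6) 1587.302ms=15/7b +634.921ms=6/7b
7) 2222.222ms=3b +1111.111ms=3/2b
8) 3333.333ms=9/2b +1111.111ms=3/2b
9) 4444.444ms=6b +1111.111ms=3/2b
10) 5555.556ms=15/2b +1111.111ms=3/2b
Σ=9b of 9 (81bpm 3/4) — PASS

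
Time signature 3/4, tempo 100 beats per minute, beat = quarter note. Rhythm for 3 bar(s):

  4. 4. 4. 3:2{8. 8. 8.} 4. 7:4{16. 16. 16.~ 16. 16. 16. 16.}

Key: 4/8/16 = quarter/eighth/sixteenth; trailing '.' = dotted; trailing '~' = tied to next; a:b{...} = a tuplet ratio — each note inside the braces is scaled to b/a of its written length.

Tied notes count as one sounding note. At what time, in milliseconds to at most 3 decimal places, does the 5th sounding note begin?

1. 0.0ms @ 0 + 900.0ms (3/2)
2. 900.0ms @ 3/2 + 900.0ms (3/2)
3. 1800.0ms @ 3 + 900.0ms (3/2)
4. 2700.0ms @ 9/2 + 300.0ms (1/2)
5. 3000.0ms @ 5 + 300.0ms (1/2)
6. 3300.0ms @ 11/2 + 300.0ms (1/2)
7. 3600.0ms @ 6 + 900.0ms (3/2)
8. 4500.0ms @ 15/2 + 128.571ms (3/14)
9. 4628.571ms @ 54/7 + 128.571ms (3/14)
10. 4757.143ms @ 111/14 + 257.143ms (3/7)
11. 5014.286ms @ 117/14 + 128.571ms (3/14)
12. 5142.857ms @ 60/7 + 128.571ms (3/14)
13. 5271.429ms @ 123/14 + 128.571ms (3/14)

note 5 onset = 5b = 3000.0ms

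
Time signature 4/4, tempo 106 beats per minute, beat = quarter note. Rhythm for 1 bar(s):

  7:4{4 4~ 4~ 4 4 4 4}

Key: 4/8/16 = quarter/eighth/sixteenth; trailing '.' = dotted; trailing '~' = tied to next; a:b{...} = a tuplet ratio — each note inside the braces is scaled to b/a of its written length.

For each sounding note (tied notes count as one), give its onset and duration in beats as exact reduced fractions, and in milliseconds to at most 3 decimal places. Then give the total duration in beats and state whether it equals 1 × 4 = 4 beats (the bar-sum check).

1) 0.0ms=0b +323.45ms=4/7b
2) 323.45ms=4/7b +970.35ms=12/7b
3) 1293.801ms=16/7b +323.45ms=4/7b
4) 1617.251ms=20/7b +323.45ms=4/7b
5) 1940.701ms=24/7b +323.45ms=4/7b
Σ=4b of 4 (106bpm 4/4) — PASS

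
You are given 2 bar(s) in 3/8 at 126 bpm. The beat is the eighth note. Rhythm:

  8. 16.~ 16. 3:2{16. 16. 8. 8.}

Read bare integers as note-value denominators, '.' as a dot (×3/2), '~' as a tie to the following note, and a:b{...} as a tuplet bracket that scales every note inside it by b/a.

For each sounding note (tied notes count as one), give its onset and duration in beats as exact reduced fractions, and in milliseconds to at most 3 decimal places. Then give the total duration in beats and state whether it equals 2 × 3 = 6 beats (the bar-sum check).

1) 0.0ms=0b +714.286ms=3/2b
2) 714.286ms=3/2b +714.286ms=3/2b
3) 1428.571ms=3b +238.095ms=1/2b
4) 1666.667ms=7/2b +238.095ms=1/2b
5) 1904.762ms=4b +476.19ms=1b
6) 2380.952ms=5b +476.19ms=1b
Σ=6b of 6 (126bpm 3/8) — PASS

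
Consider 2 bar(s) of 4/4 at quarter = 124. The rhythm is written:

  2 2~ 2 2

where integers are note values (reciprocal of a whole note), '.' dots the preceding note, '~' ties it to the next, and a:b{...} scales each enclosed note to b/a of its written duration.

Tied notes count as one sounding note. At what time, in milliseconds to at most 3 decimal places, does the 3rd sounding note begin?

1. 0.0ms @ 0 + 967.742ms (2)
2. 967.742ms @ 2 + 1935.484ms (4)
3. 2903.226ms @ 6 + 967.742ms (2)

note 3 onset = 6b = 2903.226ms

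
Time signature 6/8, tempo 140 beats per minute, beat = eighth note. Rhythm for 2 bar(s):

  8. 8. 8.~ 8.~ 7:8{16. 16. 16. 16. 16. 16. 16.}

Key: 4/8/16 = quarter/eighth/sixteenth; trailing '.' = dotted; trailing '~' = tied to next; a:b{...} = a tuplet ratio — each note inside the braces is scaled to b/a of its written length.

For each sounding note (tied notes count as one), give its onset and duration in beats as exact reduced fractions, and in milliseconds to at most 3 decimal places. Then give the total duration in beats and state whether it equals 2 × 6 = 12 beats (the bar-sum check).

1) 0.0ms=0b +642.857ms=3/2b
2) 642.857ms=3/2b +642.857ms=3/2b
3) 1285.714ms=3b +1653.061ms=27/7b
4) 2938.776ms=48/7b +367.347ms=6/7b
5) 3306.122ms=54/7b +367.347ms=6/7b
6) 3673.469ms=60/7b +367.347ms=6/7b
7) 4040.816ms=66/7b +367.347ms=6/7b
8) 4408.163ms=72/7b +367.347ms=6/7b
9) 4775.51ms=78/7b +367.347ms=6/7b
Σ=12b of 12 (140bpm 6/8) — PASS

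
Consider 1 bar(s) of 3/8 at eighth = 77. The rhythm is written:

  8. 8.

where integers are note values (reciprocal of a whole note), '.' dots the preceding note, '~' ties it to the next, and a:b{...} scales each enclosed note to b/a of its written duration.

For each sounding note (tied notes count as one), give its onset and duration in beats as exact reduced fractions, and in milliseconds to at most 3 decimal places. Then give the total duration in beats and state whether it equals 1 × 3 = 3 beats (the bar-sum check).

1) 0.0ms=0b +1168.831ms=3/2b
2) 1168.831ms=3/2b +1168.831ms=3/2b
Σ=3b of 3 (77bpm 3/8) — PASS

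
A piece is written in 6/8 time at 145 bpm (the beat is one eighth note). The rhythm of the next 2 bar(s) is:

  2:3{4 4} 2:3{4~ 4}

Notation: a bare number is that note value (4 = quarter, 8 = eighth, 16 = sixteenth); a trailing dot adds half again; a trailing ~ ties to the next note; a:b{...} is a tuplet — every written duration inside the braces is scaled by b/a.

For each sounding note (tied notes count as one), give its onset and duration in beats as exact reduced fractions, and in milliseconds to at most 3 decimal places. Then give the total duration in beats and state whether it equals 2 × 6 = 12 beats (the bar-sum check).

1) 0.0ms=0b +1241.379ms=3b
2) 1241.379ms=3b +1241.379ms=3b
3) 2482.759ms=6b +2482.759ms=6b
Σ=12b of 12 (145bpm 6/8) — PASS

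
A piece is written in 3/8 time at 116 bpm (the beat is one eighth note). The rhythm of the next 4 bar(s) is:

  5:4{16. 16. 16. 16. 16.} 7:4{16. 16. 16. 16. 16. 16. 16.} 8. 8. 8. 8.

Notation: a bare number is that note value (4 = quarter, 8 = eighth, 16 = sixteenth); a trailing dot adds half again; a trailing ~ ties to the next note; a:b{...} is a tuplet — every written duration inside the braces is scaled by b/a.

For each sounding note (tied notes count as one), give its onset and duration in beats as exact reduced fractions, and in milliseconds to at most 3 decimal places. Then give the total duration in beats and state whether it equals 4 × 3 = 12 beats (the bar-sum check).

1) 0.0ms=0b +310.345ms=3/5b
2) 310.345ms=3/5b +310.345ms=3/5b
3) 620.69ms=6/5b +310.345ms=3/5b
4) 931.034ms=9/5b +310.345ms=3/5b
5) 1241.379ms=12/5b +310.345ms=3/5b
6) 1551.724ms=3b +221.675ms=3/7b
7) 1773.399ms=24/7b +221.675ms=3/7b
8) 1995.074ms=27/7b +221.675ms=3/7b
9) 2216.749ms=30/7b +221.675ms=3/7b
10) 2438.424ms=33/7b +221.675ms=3/7b
11) 2660.099ms=36/7b +221.675ms=3/7b
12) 2881.773ms=39/7b +221.675ms=3/7b
13) 3103.448ms=6b +775.862ms=3/2b
14) 3879.31ms=15/2b +775.862ms=3/2b
15) 4655.172ms=9b +775.862ms=3/2b
16) 5431.034ms=21/2b +775.862ms=3/2b
Σ=12b of 12 (116bpm 3/8) — PASS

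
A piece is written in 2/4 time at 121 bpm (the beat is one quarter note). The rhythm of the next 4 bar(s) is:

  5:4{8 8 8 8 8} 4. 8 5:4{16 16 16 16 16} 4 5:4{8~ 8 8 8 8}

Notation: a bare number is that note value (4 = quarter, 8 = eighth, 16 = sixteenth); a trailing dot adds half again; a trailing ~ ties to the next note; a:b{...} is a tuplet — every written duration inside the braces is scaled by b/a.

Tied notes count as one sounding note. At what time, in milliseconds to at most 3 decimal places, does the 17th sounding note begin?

1. 0.0ms @ 0 + 198.347ms (2/5)
2. 198.347ms @ 2/5 + 198.347ms (2/5)
3. 396.694ms @ 4/5 + 198.347ms (2/5)
4. 595.041ms @ 6/5 + 198.347ms (2/5)
5. 793.388ms @ 8/5 + 198.347ms (2/5)
6. 991.736ms @ 2 + 743.802ms (3/2)
7. 1735.537ms @ 7/2 + 247.934ms (1/2)
8. 1983.471ms @ 4 + 99.174ms (1/5)
9. 2082.645ms @ 21/5 + 99.174ms (1/5)
10. 2181.818ms @ 22/5 + 99.174ms (1/5)
11. 2280.992ms @ 23/5 + 99.174ms (1/5)
12. 2380.165ms @ 24/5 + 99.174ms (1/5)
13. 2479.339ms @ 5 + 495.868ms (1)
14. 2975.207ms @ 6 + 396.694ms (4/5)
15. 3371.901ms @ 34/5 + 198.347ms (2/5)
16. 3570.248ms @ 36/5 + 198.347ms (2/5)
17. 3768.595ms @ 38/5 + 198.347ms (2/5)

note 17 onset = 38/5b = 3768.595ms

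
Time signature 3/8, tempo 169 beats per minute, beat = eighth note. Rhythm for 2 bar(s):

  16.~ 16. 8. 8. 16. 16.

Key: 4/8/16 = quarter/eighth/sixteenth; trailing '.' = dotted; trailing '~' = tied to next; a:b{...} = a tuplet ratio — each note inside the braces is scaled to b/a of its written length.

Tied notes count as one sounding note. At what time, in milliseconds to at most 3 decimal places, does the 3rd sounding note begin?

1. 0.0ms @ 0 + 532.544ms (3/2)
2. 532.544ms @ 3/2 + 532.544ms (3/2)
3. 1065.089ms @ 3 + 532.544ms (3/2)
4. 1597.633ms @ 9/2 + 266.272ms (3/4)
5. 1863.905ms @ 21/4 + 266.272ms (3/4)

note 3 onset = 3b = 1065.089ms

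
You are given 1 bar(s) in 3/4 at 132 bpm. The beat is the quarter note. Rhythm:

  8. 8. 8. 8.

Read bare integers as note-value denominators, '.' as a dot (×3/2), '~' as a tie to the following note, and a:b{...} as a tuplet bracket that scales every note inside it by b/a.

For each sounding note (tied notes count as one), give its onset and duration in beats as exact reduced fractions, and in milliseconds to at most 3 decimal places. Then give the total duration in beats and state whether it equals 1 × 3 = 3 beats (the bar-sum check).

1) 0.0ms=0b +340.909ms=3/4b
2) 340.909ms=3/4b +340.909ms=3/4b
3) 681.818ms=3/2b +340.909ms=3/4b
4) 1022.727ms=9/4b +340.909ms=3/4b
Σ=3b of 3 (132bpm 3/4) — PASS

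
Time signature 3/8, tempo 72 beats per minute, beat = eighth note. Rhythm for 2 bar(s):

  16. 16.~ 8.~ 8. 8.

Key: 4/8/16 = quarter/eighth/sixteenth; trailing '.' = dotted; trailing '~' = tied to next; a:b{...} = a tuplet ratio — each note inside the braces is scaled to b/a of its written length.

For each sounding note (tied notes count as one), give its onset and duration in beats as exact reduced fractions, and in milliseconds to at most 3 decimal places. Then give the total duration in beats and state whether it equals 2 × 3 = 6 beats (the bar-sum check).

1) 0.0ms=0b +625.0ms=3/4b
2) 625.0ms=3/4b +3125.0ms=15/4b
3) 3750.0ms=9/2b +1250.0ms=3/2b
Σ=6b of 6 (72bpm 3/8) — PASS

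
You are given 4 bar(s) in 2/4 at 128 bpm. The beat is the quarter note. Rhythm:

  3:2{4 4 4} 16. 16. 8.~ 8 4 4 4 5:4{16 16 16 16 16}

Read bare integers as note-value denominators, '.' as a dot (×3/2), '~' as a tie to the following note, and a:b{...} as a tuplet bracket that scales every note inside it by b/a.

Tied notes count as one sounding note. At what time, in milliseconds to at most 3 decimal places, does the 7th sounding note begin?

1. 0.0ms @ 0 + 312.5ms (2/3)
2. 312.5ms @ 2/3 + 312.5ms (2/3)
3. 625.0ms @ 4/3 + 312.5ms (2/3)
4. 937.5ms @ 2 + 175.781ms (3/8)
5. 1113.281ms @ 19/8 + 175.781ms (3/8)
6. 1289.062ms @ 11/4 + 585.938ms (5/4)
7. 1875.0ms @ 4 + 468.75ms (1)
8. 2343.75ms @ 5 + 468.75ms (1)
9. 2812.5ms @ 6 + 468.75ms (1)
10. 3281.25ms @ 7 + 93.75ms (1/5)
11. 3375.0ms @ 36/5 + 93.75ms (1/5)
12. 3468.75ms @ 37/5 + 93.75ms (1/5)
13. 3562.5ms @ 38/5 + 93.75ms (1/5)
14. 3656.25ms @ 39/5 + 93.75ms (1/5)

note 7 onset = 4b = 1875.0ms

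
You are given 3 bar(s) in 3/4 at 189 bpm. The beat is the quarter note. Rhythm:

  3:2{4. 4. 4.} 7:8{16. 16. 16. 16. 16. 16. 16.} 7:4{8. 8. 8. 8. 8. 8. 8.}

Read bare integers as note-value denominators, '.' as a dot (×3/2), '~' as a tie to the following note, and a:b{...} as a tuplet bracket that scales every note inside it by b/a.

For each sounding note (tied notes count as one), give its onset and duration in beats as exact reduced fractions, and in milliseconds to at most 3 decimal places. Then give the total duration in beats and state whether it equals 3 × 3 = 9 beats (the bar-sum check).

1) 0.0ms=0b +317.46ms=1b
2) 317.46ms=1b +317.46ms=1b
3) 634.921ms=2b +317.46ms=1b
4) 952.381ms=3b +136.054ms=3/7b
5) 1088.435ms=24/7b +136.054ms=3/7b
6) 1224.49ms=27/7b +136.054ms=3/7b
7) 1360.544ms=30/7b +136.054ms=3/7b
8) 1496.599ms=33/7b +136.054ms=3/7b
9) 1632.653ms=36/7b +136.054ms=3/7b
10) 1768.707ms=39/7b +136.054ms=3/7b
11) 1904.762ms=6b +136.054ms=3/7b
12) 2040.816ms=45/7b +136.054ms=3/7b
13) 2176.871ms=48/7b +136.054ms=3/7b
14) 2312.925ms=51/7b +136.054ms=3/7b
15) 2448.98ms=54/7b +136.054ms=3/7b
16) 2585.034ms=57/7b +136.054ms=3/7b
17) 2721.088ms=60/7b +136.054ms=3/7b
Σ=9b of 9 (189bpm 3/4) — PASS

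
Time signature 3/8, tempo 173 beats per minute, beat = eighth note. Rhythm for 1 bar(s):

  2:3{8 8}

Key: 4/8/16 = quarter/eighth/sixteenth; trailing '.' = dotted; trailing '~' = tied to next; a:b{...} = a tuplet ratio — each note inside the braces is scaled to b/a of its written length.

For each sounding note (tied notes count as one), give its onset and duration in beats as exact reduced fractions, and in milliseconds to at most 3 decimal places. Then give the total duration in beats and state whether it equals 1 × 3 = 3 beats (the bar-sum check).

1) 0.0ms=0b +520.231ms=3/2b
2) 520.231ms=3/2b +520.231ms=3/2b
Σ=3b of 3 (173bpm 3/8) — PASS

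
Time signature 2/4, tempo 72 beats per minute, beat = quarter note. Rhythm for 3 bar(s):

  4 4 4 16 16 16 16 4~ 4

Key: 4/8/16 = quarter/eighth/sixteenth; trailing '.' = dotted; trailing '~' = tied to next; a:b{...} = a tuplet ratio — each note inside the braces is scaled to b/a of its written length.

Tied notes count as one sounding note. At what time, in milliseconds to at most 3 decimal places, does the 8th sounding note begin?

1. 0.0ms @ 0 + 833.333ms (1)
2. 833.333ms @ 1 + 833.333ms (1)
3. 1666.667ms @ 2 + 833.333ms (1)
4. 2500.0ms @ 3 + 208.333ms (1/4)
5. 2708.333ms @ 13/4 + 208.333ms (1/4)
6. 2916.667ms @ 7/2 + 208.333ms (1/4)
7. 3125.0ms @ 15/4 + 208.333ms (1/4)
8. 3333.333ms @ 4 + 1666.667ms (2)

note 8 onset = 4b = 3333.333ms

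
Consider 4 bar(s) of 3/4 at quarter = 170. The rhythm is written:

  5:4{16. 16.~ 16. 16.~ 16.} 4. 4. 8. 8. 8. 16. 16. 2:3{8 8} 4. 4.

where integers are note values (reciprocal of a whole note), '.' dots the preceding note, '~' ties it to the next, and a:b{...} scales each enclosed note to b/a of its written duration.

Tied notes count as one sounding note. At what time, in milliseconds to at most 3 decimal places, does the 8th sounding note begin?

note 8 onset = 6b = 2117.647ms

1. 0.0ms @ 0 + 105.882ms (3/10)
2. 105.882ms @ 3/10 + 211.765ms (3/5)
3. 317.647ms @ 9/10 + 211.765ms (3/5)
4. 529.412ms @ 3/2 + 529.412ms (3/2)
5. 1058.824ms @ 3 + 529.412ms (3/2)
6. 1588.235ms @ 9/2 + 264.706ms (3/4)
7. 1852.941ms @ 21/4 + 264.706ms (3/4)
8. 2117.647ms @ 6 + 264.706ms (3/4)
9. 2382.353ms @ 27/4 + 132.353ms (3/8)
10. 2514.706ms @ 57/8 + 132.353ms (3/8)
11. 2647.059ms @ 15/2 + 264.706ms (3/4)
12. 2911.765ms @ 33/4 + 264.706ms (3/4)
13. 3176.471ms @ 9 + 529.412ms (3/2)
14. 3705.882ms @ 21/2 + 529.412ms (3/2)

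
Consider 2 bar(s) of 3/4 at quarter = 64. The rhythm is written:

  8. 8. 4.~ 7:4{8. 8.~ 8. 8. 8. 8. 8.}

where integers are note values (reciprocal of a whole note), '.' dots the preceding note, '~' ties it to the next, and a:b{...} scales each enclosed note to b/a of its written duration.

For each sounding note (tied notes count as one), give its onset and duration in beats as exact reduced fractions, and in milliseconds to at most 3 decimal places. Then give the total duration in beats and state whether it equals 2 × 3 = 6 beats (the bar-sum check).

1) 0.0ms=0b +703.125ms=3/4b
2) 703.125ms=3/4b +703.125ms=3/4b
3) 1406.25ms=3/2b +1808.036ms=27/14b
4) 3214.286ms=24/7b +803.571ms=6/7b
5) 4017.857ms=30/7b +401.786ms=3/7b
6) 4419.643ms=33/7b +401.786ms=3/7b
7) 4821.429ms=36/7b +401.786ms=3/7b
8) 5223.214ms=39/7b +401.786ms=3/7b
Σ=6b of 6 (64bpm 3/4) — PASS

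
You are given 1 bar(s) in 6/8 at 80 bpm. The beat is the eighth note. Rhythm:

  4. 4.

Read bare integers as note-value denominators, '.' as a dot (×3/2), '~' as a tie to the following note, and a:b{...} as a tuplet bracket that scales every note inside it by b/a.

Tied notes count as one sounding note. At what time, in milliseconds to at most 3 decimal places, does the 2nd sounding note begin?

note 2 onset = 3b = 2250.0ms

1. 0.0ms @ 0 + 2250.0ms (3)
2. 2250.0ms @ 3 + 2250.0ms (3)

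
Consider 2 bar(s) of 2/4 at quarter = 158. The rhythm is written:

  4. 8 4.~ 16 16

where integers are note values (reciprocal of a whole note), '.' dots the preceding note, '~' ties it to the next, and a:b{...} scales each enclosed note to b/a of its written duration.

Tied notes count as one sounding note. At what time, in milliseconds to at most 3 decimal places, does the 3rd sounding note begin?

note 3 onset = 2b = 759.494ms

1. 0.0ms @ 0 + 569.62ms (3/2)
2. 569.62ms @ 3/2 + 189.873ms (1/2)
3. 759.494ms @ 2 + 664.557ms (7/4)
4. 1424.051ms @ 15/4 + 94.937ms (1/4)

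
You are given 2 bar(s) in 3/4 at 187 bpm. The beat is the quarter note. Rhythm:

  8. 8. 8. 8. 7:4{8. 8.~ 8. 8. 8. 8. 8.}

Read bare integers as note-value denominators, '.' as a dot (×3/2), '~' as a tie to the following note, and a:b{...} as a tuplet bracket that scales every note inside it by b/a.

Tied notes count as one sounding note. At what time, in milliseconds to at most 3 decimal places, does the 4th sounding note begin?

1. 0.0ms @ 0 + 240.642ms (3/4)
2. 240.642ms @ 3/4 + 240.642ms (3/4)
3. 481.283ms @ 3/2 + 240.642ms (3/4)
4. 721.925ms @ 9/4 + 240.642ms (3/4)
5. 962.567ms @ 3 + 137.51ms (3/7)
6. 1100.076ms @ 24/7 + 275.019ms (6/7)
7. 1375.095ms @ 30/7 + 137.51ms (3/7)
8. 1512.605ms @ 33/7 + 137.51ms (3/7)
9. 1650.115ms @ 36/7 + 137.51ms (3/7)
10. 1787.624ms @ 39/7 + 137.51ms (3/7)

note 4 onset = 9/4b = 721.925ms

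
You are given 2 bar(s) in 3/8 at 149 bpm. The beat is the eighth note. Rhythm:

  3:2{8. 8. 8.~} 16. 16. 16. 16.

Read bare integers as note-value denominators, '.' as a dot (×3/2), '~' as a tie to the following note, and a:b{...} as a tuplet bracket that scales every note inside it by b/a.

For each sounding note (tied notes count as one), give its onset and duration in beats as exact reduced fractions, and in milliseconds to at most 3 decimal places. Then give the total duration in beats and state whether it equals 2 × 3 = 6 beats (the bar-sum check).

1) 0.0ms=0b +402.685ms=1b
2) 402.685ms=1b +402.685ms=1b
3) 805.369ms=2b +704.698ms=7/4b
4) 1510.067ms=15/4b +302.013ms=3/4b
5) 1812.081ms=9/2b +302.013ms=3/4b
6) 2114.094ms=21/4b +302.013ms=3/4b
Σ=6b of 6 (149bpm 3/8) — PASS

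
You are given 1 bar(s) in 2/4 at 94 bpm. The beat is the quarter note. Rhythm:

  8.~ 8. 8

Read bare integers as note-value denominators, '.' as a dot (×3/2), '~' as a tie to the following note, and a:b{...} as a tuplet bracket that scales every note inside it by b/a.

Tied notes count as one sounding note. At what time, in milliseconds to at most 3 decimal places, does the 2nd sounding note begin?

note 2 onset = 3/2b = 957.447ms

1. 0.0ms @ 0 + 957.447ms (3/2)
2. 957.447ms @ 3/2 + 319.149ms (1/2)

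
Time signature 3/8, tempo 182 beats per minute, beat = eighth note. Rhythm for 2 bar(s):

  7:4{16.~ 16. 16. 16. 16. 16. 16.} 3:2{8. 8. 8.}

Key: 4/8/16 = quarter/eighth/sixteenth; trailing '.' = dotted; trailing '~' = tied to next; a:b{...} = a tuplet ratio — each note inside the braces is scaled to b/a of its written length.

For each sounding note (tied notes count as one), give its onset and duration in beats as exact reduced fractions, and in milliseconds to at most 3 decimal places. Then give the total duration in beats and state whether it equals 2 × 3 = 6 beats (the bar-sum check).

1) 0.0ms=0b +282.575ms=6/7b
2) 282.575ms=6/7b +141.287ms=3/7b
3) 423.862ms=9/7b +141.287ms=3/7b
4) 565.149ms=12/7b +141.287ms=3/7b
5) 706.436ms=15/7b +141.287ms=3/7b
6) 847.724ms=18/7b +141.287ms=3/7b
7) 989.011ms=3b +329.67ms=1b
8) 1318.681ms=4b +329.67ms=1b
9) 1648.352ms=5b +329.67ms=1b
Σ=6b of 6 (182bpm 3/8) — PASS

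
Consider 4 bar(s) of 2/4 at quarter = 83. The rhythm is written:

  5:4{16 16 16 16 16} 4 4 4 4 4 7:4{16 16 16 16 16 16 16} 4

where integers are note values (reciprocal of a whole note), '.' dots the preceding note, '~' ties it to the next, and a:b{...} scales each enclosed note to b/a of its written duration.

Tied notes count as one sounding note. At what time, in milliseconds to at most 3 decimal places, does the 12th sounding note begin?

note 12 onset = 43/7b = 4440.62ms

1. 0.0ms @ 0 + 144.578ms (1/5)
2. 144.578ms @ 1/5 + 144.578ms (1/5)
3. 289.157ms @ 2/5 + 144.578ms (1/5)
4. 433.735ms @ 3/5 + 144.578ms (1/5)
5. 578.313ms @ 4/5 + 144.578ms (1/5)
6. 722.892ms @ 1 + 722.892ms (1)
7. 1445.783ms @ 2 + 722.892ms (1)
8. 2168.675ms @ 3 + 722.892ms (1)
9. 2891.566ms @ 4 + 722.892ms (1)
10. 3614.458ms @ 5 + 722.892ms (1)
11. 4337.349ms @ 6 + 103.27ms (1/7)
12. 4440.62ms @ 43/7 + 103.27ms (1/7)
13. 4543.89ms @ 44/7 + 103.27ms (1/7)
14. 4647.16ms @ 45/7 + 103.27ms (1/7)
15. 4750.43ms @ 46/7 + 103.27ms (1/7)
16. 4853.701ms @ 47/7 + 103.27ms (1/7)
17. 4956.971ms @ 48/7 + 103.27ms (1/7)
18. 5060.241ms @ 7 + 722.892ms (1)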